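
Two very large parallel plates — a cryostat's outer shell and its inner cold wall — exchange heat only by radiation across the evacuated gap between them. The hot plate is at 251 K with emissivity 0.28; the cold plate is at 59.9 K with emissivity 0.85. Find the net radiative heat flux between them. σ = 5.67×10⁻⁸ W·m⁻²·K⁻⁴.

For two infinite grey parallel plates, q = σ(T₁⁴ − T₂⁴)/(1/ε₁ + 1/ε₂ − 1).
T₁⁴ − T₂⁴ = 3.969×10⁹ − 1.287×10⁷ = 3.956×10⁹ K⁴.
1/ε₁ + 1/ε₂ − 1 = 3.571 + 1.176 − 1 = 3.748.
q = 5.67×10⁻⁸ × 3.956×10⁹ / 3.748.

q ≈ 59.9 W/m²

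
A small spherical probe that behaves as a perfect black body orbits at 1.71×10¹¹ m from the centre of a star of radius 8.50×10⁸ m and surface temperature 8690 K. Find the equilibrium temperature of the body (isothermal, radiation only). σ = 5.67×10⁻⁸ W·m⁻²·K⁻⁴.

T ≈ 433 K

The star's surface emits σT_*⁴; at distance d the flux is S = σT_*⁴(R_*/d)².
S = 5.67×10⁻⁸·(8690)⁴·(8.50×10⁸/1.71×10¹¹)² = 7989 W/m².
For an isothermal sphere T⁴ = (1−a)S/(4σ) = 3.523×10¹⁰ K⁴.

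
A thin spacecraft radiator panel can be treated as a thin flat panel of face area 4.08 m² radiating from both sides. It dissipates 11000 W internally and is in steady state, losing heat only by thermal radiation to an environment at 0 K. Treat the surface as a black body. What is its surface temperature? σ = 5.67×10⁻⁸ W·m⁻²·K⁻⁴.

Steady state: internal power = radiated power, P = εσA T⁴.
Radiating area A = 2·4.08 = 8.160 m².
T⁴ = P/(εσA) = 11000/(1.0·5.67×10⁻⁸·8.160) = 2.377×10¹⁰ K⁴.
T = (2.377×10¹⁰)^(1/4).

T ≈ 393 K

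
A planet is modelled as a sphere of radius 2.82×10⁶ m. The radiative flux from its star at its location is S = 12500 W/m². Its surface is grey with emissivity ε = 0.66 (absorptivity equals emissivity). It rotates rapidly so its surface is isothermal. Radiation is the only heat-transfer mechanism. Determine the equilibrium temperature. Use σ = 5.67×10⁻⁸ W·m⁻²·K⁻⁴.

At equilibrium, absorbed power = emitted power.
Absorbing cross-section = πr² = 2.498×10¹³ m²; emitting surface = 4πr² = 9.993×10¹³ m² (ratio 4).
εS·A_cross = εσ·A_surf·T⁴  ⇒  T⁴ = S/(4σ)   (ε cancels).
T⁴ = 12500/(4·5.67×10⁻⁸) = 5.511×10¹⁰ K⁴.
T = (5.511×10¹⁰)^(1/4).

T ≈ 485 K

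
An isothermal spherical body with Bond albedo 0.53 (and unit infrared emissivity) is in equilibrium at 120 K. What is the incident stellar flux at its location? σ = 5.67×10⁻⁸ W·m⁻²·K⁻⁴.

(1−a)S·πr² = σ·4πr²·T⁴ ⇒ S = 4σT⁴/(1−a).
S = 4·5.67×10⁻⁸·2.074×10⁸/0.470.

S ≈ 100 W/m²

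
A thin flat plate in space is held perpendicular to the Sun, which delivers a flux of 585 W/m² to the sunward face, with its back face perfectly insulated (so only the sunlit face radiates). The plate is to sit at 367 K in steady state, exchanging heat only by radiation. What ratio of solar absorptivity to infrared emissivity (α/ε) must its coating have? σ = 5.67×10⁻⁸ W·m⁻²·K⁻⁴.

Balance: αS·A = εσ·1A·T⁴ ⇒ α/ε = σT⁴/S.
α/ε = 5.67×10⁻⁸·(367)⁴/585 = 5.67×10⁻⁸·1.814×10¹⁰/585.

α/ε ≈ 1.76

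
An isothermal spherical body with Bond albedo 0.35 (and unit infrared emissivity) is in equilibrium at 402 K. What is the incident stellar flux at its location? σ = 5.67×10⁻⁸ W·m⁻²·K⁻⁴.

(1−a)S·πr² = σ·4πr²·T⁴ ⇒ S = 4σT⁴/(1−a).
S = 4·5.67×10⁻⁸·2.612×10¹⁰/0.650.

S ≈ 9110 W/m²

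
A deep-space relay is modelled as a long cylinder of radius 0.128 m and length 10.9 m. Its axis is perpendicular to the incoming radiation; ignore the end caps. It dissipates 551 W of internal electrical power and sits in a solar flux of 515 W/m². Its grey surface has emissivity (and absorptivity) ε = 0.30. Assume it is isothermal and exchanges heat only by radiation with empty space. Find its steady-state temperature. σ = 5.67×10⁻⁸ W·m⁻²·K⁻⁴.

T ≈ 285 K

At steady state, absorbed solar power + internal power = radiated power.
Absorbed: α·S·A_cross = 0.30·515·2.790 = 431.1 W (cross-section 2rL).
Total input = 431.1 + 551 = 982.1 W.
Radiated: εσ·A_surf·T⁴ with A_surf = 2πrL = 8.766 m².
T⁴ = 982.1/(0.30·5.67×10⁻⁸·8.766) = 6.586×10⁹ K⁴.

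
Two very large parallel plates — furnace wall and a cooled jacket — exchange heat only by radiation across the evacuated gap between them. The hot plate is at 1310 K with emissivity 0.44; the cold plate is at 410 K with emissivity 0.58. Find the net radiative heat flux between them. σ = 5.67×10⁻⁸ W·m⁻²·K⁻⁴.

For two infinite grey parallel plates, q = σ(T₁⁴ − T₂⁴)/(1/ε₁ + 1/ε₂ − 1).
T₁⁴ − T₂⁴ = 2.945×10¹² − 2.826×10¹⁰ = 2.917×10¹² K⁴.
1/ε₁ + 1/ε₂ − 1 = 2.273 + 1.724 − 1 = 2.997.
q = 5.67×10⁻⁸ × 2.917×10¹² / 2.997.

q ≈ 55200 W/m²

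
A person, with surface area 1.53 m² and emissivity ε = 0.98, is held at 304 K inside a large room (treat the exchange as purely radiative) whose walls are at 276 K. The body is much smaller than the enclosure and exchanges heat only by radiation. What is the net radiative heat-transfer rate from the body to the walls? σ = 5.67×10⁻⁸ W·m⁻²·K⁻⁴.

For a small grey body in a large enclosure: P_net = εσA(T_body⁴ − T_wall⁴).
A = 1.53 m²; T_body⁴ − T_wall⁴ = 8.541×10⁹ − 5.803×10⁹ = 2.738×10⁹ K⁴.
|P_net| = 0.98·5.67×10⁻⁸·1.530·2.738×10⁹.

P_net ≈ 233 W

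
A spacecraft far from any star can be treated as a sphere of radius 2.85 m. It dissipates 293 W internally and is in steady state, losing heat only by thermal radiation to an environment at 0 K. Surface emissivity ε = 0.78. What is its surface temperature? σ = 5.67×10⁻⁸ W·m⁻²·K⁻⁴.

T ≈ 89.8 K

Steady state: internal power = radiated power, P = εσA T⁴.
Radiating area A = 4πr² = 102.1 m².
T⁴ = P/(εσA) = 293/(0.78·5.67×10⁻⁸·102.1) = 6.491×10⁷ K⁴.
T = (6.491×10⁷)^(1/4).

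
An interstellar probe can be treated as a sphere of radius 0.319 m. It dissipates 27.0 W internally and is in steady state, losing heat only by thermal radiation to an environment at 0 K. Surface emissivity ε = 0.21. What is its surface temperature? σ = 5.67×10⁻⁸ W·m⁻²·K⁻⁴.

Steady state: internal power = radiated power, P = εσA T⁴.
Radiating area A = 4πr² = 1.279 m².
T⁴ = P/(εσA) = 27.0/(0.21·5.67×10⁻⁸·1.279) = 1.773×10⁹ K⁴.
T = (1.773×10⁹)^(1/4).

T ≈ 205 K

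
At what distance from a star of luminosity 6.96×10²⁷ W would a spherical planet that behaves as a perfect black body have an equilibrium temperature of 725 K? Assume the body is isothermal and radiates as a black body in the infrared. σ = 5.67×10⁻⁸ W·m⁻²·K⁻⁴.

For an isothermal black-emitting sphere, (1−a)S·πr² = σ·4πr²·T⁴ ⇒ S = 4σT⁴/(1−a).
S = 4·5.67×10⁻⁸·(725)⁴/1.00 = 62660 W/m².
Flux falls as S = L/(4πd²), so d = √(L/(4πS)) = √(6.96×10²⁷/(4π·62660)).

d ≈ 9.40×10¹⁰ m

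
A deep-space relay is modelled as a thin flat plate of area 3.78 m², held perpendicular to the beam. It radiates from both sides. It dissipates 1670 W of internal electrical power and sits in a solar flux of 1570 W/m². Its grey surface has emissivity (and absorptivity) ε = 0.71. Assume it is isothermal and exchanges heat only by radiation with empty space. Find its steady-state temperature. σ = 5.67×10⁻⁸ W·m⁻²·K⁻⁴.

At steady state, absorbed solar power + internal power = radiated power.
Absorbed: α·S·A_cross = 0.71·1570·3.780 = 4214 W (cross-section A).
Total input = 4214 + 1670 = 5884 W.
Radiated: εσ·A_surf·T⁴ with A_surf = 2A = 7.560 m².
T⁴ = 5884/(0.71·5.67×10⁻⁸·7.560) = 1.933×10¹⁰ K⁴.

T ≈ 373 K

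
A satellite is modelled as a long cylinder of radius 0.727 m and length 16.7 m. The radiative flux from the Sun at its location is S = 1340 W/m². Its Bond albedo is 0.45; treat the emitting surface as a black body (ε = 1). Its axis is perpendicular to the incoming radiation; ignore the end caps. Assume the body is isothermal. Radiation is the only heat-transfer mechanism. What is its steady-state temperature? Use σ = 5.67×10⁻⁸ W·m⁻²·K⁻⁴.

At equilibrium, absorbed power = emitted power.
Absorbing cross-section = 2rL = 24.28 m²; emitting surface = 2πrL = 76.28 m² (ratio π).
(1−a)S·A_cross = εσ·A_surf·T⁴  ⇒  T⁴ = (1−a)S/(πσ).
T⁴ = 0.550·1340/(π·5.67×10⁻⁸) = 4.137×10⁹ K⁴.
T = (4.137×10⁹)^(1/4).

T ≈ 254 K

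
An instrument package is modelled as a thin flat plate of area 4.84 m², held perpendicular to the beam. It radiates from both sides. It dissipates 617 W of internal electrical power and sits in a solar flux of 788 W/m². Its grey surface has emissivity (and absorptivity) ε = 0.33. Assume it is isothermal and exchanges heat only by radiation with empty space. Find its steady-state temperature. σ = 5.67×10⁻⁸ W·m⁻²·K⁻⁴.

T ≈ 319 K

At steady state, absorbed solar power + internal power = radiated power.
Absorbed: α·S·A_cross = 0.33·788·4.840 = 1259 W (cross-section A).
Total input = 1259 + 617 = 1876 W.
Radiated: εσ·A_surf·T⁴ with A_surf = 2A = 9.680 m².
T⁴ = 1876/(0.33·5.67×10⁻⁸·9.680) = 1.036×10¹⁰ K⁴.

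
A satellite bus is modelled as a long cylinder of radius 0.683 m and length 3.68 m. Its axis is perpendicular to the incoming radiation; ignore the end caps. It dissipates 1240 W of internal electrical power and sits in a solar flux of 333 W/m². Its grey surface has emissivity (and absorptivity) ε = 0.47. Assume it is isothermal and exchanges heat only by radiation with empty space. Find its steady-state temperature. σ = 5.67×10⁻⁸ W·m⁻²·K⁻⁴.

At steady state, absorbed solar power + internal power = radiated power.
Absorbed: α·S·A_cross = 0.47·333·5.027 = 786.8 W (cross-section 2rL).
Total input = 786.8 + 1240 = 2027 W.
Radiated: εσ·A_surf·T⁴ with A_surf = 2πrL = 15.79 m².
T⁴ = 2027/(0.47·5.67×10⁻⁸·15.79) = 4.816×10⁹ K⁴.

T ≈ 263 K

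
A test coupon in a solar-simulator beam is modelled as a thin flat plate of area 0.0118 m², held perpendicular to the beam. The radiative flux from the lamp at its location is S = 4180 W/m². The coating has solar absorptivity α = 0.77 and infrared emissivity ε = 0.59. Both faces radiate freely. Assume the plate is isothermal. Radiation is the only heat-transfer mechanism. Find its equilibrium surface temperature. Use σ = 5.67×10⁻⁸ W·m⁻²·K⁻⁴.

T ≈ 468 K

At equilibrium, absorbed power = emitted power.
Absorbing cross-section = A = 0.01180 m²; emitting surface = 2A = 0.02360 m² (ratio 2).
αS·A_cross = εσ·A_surf·T⁴  ⇒  T⁴ = αS/(ε·2σ).
T⁴ = 0.770·4180/(0.59·2·5.67×10⁻⁸) = 4.811×10¹⁰ K⁴.
T = (4.811×10¹⁰)^(1/4).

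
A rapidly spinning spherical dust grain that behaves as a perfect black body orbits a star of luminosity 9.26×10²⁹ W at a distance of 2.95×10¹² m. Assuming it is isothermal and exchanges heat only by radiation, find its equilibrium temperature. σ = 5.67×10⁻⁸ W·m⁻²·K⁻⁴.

T ≈ 440 K

First find the stellar flux at distance d: S = L/(4πd²) = 9.26×10²⁹/(4π·(2.95×10¹²)²) = 8468 W/m².
For an isothermal sphere, absorbed (1−a)S·πr² = emitted σ·4πr²·T⁴, so T⁴ = (1−a)S/(4σ).
T⁴ = 1.00·8468/(4·5.67×10⁻⁸) = 3.733×10¹⁰ K⁴.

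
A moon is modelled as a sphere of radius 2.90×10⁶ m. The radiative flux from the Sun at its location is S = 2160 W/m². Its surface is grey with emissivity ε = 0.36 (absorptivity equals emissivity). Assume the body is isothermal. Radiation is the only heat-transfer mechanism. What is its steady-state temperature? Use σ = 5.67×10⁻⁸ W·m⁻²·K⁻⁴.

T ≈ 312 K

At equilibrium, absorbed power = emitted power.
Absorbing cross-section = πr² = 2.642×10¹³ m²; emitting surface = 4πr² = 1.057×10¹⁴ m² (ratio 4).
εS·A_cross = εσ·A_surf·T⁴  ⇒  T⁴ = S/(4σ)   (ε cancels).
T⁴ = 2160/(4·5.67×10⁻⁸) = 9.524×10⁹ K⁴.
T = (9.524×10⁹)^(1/4).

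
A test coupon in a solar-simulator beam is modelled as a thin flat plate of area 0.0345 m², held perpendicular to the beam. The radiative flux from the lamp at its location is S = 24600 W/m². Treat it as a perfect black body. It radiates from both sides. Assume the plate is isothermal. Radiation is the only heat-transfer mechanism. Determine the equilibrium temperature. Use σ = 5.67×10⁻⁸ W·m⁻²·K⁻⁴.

At equilibrium, absorbed power = emitted power.
Absorbing cross-section = A = 0.03450 m²; emitting surface = 2A = 0.06900 m² (ratio 2).
S·A_cross = εσ·A_surf·T⁴  ⇒  T⁴ = S/(2σ).
T⁴ = 1.00·24600/(2·5.67×10⁻⁸) = 2.169×10¹¹ K⁴.
T = (2.169×10¹¹)^(1/4).

T ≈ 682 K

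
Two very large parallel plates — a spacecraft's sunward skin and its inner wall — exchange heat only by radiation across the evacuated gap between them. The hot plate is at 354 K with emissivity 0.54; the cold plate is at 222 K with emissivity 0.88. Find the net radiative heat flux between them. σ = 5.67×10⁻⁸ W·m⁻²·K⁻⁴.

q ≈ 379 W/m²

For two infinite grey parallel plates, q = σ(T₁⁴ − T₂⁴)/(1/ε₁ + 1/ε₂ − 1).
T₁⁴ − T₂⁴ = 1.570×10¹⁰ − 2.429×10⁹ = 1.328×10¹⁰ K⁴.
1/ε₁ + 1/ε₂ − 1 = 1.852 + 1.136 − 1 = 1.988.
q = 5.67×10⁻⁸ × 1.328×10¹⁰ / 1.988.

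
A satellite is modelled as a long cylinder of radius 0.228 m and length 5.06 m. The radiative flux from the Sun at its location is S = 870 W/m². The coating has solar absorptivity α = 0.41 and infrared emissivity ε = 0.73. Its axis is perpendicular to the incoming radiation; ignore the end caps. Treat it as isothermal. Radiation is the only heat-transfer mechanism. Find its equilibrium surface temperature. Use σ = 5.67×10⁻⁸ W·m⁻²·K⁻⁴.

T ≈ 229 K

At equilibrium, absorbed power = emitted power.
Absorbing cross-section = 2rL = 2.307 m²; emitting surface = 2πrL = 7.249 m² (ratio π).
αS·A_cross = εσ·A_surf·T⁴  ⇒  T⁴ = αS/(ε·πσ).
T⁴ = 0.410·870/(0.73·π·5.67×10⁻⁸) = 2.743×10⁹ K⁴.
T = (2.743×10⁹)^(1/4).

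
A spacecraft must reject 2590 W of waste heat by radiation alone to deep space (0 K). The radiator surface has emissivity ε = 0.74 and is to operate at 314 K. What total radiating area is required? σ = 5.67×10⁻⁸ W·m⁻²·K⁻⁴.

P = εσA T⁴ ⇒ A = P/(εσT⁴).
T⁴ = 9.721×10⁹ K⁴.
A = 2590/(0.74 × 5.67×10⁻⁸ × 9.721×10⁹).

A ≈ 6.35 m²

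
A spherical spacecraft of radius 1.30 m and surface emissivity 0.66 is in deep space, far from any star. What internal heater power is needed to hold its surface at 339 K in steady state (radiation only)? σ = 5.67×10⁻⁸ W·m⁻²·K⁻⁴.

P = εσ·4πr²·T⁴.
4πr² = 21.24 m²; T⁴ = 1.321×10¹⁰ K⁴.
P = 0.66·5.67×10⁻⁸·21.24·1.321×10¹⁰.

P ≈ 10500 W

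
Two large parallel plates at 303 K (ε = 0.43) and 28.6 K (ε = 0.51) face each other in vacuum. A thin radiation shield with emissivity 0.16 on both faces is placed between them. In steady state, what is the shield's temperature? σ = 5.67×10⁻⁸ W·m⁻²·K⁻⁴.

T_s ≈ 253 K

In steady state the net flux on the hot side equals that on the cold side.
σ(T₁⁴−T_s⁴)/D₁ = σ(T_s⁴−T₂⁴)/D₂, with D₁ = 1/ε₁+1/ε_s−1 = 7.576, D₂ = 1/ε_s+1/ε₂−1 = 7.211.
Solve for T_s⁴: T_s⁴ = (D₂·T₁⁴ + D₁·T₂⁴)/(D₁+D₂) = 4.111×10⁹ K⁴.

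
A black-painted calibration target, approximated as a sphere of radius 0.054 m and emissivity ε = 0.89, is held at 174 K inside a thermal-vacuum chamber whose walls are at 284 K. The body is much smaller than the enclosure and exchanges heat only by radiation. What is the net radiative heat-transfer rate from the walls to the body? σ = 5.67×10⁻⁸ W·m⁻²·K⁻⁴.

P_net ≈ 10.3 W

For a small grey body in a large enclosure: P_net = εσA(T_body⁴ − T_wall⁴).
A = 4πr² = 0.03664 m²; T_body⁴ − T_wall⁴ = 9.166×10⁸ − 6.505×10⁹ = -5.589×10⁹ K⁴.
|P_net| = 0.89·5.67×10⁻⁸·0.03664·5.589×10⁹.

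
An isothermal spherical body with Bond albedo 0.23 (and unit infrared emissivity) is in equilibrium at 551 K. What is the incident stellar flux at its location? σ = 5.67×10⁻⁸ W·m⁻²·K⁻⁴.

S ≈ 27100 W/m²

(1−a)S·πr² = σ·4πr²·T⁴ ⇒ S = 4σT⁴/(1−a).
S = 4·5.67×10⁻⁸·9.217×10¹⁰/0.770.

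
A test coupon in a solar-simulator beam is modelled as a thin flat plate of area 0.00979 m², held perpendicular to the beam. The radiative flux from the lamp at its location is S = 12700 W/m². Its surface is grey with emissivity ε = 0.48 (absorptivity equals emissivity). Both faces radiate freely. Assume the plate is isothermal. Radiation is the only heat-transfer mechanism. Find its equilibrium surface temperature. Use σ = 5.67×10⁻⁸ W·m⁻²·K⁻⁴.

At equilibrium, absorbed power = emitted power.
Absorbing cross-section = A = 0.009790 m²; emitting surface = 2A = 0.01958 m² (ratio 2).
εS·A_cross = εσ·A_surf·T⁴  ⇒  T⁴ = S/(2σ)   (ε cancels).
T⁴ = 12700/(2·5.67×10⁻⁸) = 1.120×10¹¹ K⁴.
T = (1.120×10¹¹)^(1/4).

T ≈ 578 K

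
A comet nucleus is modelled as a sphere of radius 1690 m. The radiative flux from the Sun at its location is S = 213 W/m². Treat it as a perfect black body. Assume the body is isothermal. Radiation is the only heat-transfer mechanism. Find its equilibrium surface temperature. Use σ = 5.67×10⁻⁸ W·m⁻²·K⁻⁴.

T ≈ 175 K

At equilibrium, absorbed power = emitted power.
Absorbing cross-section = πr² = 8.973×10⁶ m²; emitting surface = 4πr² = 3.589×10⁷ m² (ratio 4).
S·A_cross = εσ·A_surf·T⁴  ⇒  T⁴ = S/(4σ).
T⁴ = 1.00·213/(4·5.67×10⁻⁸) = 9.392×10⁸ K⁴.
T = (9.392×10⁸)^(1/4).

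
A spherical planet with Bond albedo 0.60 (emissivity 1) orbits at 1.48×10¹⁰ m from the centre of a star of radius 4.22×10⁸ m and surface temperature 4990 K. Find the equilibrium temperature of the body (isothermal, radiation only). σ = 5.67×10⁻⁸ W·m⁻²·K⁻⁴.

T ≈ 474 K

The star's surface emits σT_*⁴; at distance d the flux is S = σT_*⁴(R_*/d)².
S = 5.67×10⁻⁸·(4990)⁴·(4.22×10⁸/1.48×10¹⁰)² = 28580 W/m².
For an isothermal sphere T⁴ = (1−a)S/(4σ) = 5.041×10¹⁰ K⁴.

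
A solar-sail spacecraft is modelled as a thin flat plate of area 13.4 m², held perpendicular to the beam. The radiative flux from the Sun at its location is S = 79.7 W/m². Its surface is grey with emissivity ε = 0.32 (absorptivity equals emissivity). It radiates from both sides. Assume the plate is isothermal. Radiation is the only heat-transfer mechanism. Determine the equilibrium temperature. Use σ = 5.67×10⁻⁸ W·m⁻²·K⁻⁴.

At equilibrium, absorbed power = emitted power.
Absorbing cross-section = A = 13.40 m²; emitting surface = 2A = 26.80 m² (ratio 2).
εS·A_cross = εσ·A_surf·T⁴  ⇒  T⁴ = S/(2σ)   (ε cancels).
T⁴ = 79.7/(2·5.67×10⁻⁸) = 7.028×10⁸ K⁴.
T = (7.028×10⁸)^(1/4).

T ≈ 163 K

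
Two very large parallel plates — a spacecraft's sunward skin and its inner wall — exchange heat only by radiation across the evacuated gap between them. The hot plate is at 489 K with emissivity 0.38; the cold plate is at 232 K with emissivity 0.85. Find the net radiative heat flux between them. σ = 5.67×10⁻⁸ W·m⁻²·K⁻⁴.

q ≈ 1100 W/m²

For two infinite grey parallel plates, q = σ(T₁⁴ − T₂⁴)/(1/ε₁ + 1/ε₂ − 1).
T₁⁴ − T₂⁴ = 5.718×10¹⁰ − 2.897×10⁹ = 5.428×10¹⁰ K⁴.
1/ε₁ + 1/ε₂ − 1 = 2.632 + 1.176 − 1 = 2.808.
q = 5.67×10⁻⁸ × 5.428×10¹⁰ / 2.808.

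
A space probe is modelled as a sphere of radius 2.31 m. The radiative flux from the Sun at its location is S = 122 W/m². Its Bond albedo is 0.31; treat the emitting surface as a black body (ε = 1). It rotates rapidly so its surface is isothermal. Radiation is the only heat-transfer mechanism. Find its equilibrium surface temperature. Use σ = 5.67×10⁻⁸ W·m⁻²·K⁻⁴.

T ≈ 139 K

At equilibrium, absorbed power = emitted power.
Absorbing cross-section = πr² = 16.76 m²; emitting surface = 4πr² = 67.06 m² (ratio 4).
(1−a)S·A_cross = εσ·A_surf·T⁴  ⇒  T⁴ = (1−a)S/(4σ).
T⁴ = 0.690·122/(4·5.67×10⁻⁸) = 3.712×10⁸ K⁴.
T = (3.712×10⁸)^(1/4).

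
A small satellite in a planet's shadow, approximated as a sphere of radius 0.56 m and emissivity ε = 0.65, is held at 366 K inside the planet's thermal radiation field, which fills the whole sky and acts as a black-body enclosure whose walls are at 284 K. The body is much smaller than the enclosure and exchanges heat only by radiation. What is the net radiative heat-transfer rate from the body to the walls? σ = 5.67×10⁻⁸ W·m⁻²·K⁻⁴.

P_net ≈ 1660 W

For a small grey body in a large enclosure: P_net = εσA(T_body⁴ − T_wall⁴).
A = 4πr² = 3.941 m²; T_body⁴ − T_wall⁴ = 1.794×10¹⁰ − 6.505×10⁹ = 1.144×10¹⁰ K⁴.
|P_net| = 0.65·5.67×10⁻⁸·3.941·1.144×10¹⁰.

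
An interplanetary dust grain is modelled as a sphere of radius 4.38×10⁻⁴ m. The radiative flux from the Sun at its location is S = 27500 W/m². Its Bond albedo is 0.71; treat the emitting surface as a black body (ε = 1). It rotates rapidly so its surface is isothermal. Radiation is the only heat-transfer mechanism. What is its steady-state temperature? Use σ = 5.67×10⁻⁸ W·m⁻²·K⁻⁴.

At equilibrium, absorbed power = emitted power.
Absorbing cross-section = πr² = 6.027×10⁻⁷ m²; emitting surface = 4πr² = 2.411×10⁻⁶ m² (ratio 4).
(1−a)S·A_cross = εσ·A_surf·T⁴  ⇒  T⁴ = (1−a)S/(4σ).
T⁴ = 0.290·27500/(4·5.67×10⁻⁸) = 3.516×10¹⁰ K⁴.
T = (3.516×10¹⁰)^(1/4).

T ≈ 433 K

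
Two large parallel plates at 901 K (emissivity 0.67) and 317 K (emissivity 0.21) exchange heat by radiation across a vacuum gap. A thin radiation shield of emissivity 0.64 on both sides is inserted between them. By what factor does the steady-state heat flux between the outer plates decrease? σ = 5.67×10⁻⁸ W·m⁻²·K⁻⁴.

Without shield: q₀ = σΔ(T⁴)/(1/ε₁+1/ε₂−1) with denominator 5.254.
With shield the two gaps are in series; the resistances add: (1/ε₁+1/ε_s−1)+(1/ε_s+1/ε₂−1) = 2.055+5.324 = 7.379.
Heat-flux ratio q₀/q = 7.379/5.254.

factor ≈ 1.40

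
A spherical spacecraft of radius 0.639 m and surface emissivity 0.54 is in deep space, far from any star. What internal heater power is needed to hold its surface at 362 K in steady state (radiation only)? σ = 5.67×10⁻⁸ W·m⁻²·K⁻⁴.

P ≈ 2700 W

P = εσ·4πr²·T⁴.
4πr² = 5.131 m²; T⁴ = 1.717×10¹⁰ K⁴.
P = 0.54·5.67×10⁻⁸·5.131·1.717×10¹⁰.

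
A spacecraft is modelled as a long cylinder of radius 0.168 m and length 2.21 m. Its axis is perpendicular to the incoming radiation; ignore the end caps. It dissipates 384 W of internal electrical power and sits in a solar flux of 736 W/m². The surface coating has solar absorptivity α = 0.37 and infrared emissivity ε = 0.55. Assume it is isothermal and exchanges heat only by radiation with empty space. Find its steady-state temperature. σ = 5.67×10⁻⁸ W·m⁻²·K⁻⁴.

At steady state, absorbed solar power + internal power = radiated power.
Absorbed: α·S·A_cross = 0.37·736·0.7426 = 202.2 W (cross-section 2rL).
Total input = 202.2 + 384 = 586.2 W.
Radiated: εσ·A_surf·T⁴ with A_surf = 2πrL = 2.333 m².
T⁴ = 586.2/(0.55·5.67×10⁻⁸·2.333) = 8.058×10⁹ K⁴.

T ≈ 300 K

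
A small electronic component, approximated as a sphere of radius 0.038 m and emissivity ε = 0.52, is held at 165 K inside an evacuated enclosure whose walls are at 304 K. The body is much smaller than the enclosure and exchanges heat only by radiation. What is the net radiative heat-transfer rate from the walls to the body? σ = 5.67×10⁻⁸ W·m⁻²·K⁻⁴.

P_net ≈ 4.17 W

For a small grey body in a large enclosure: P_net = εσA(T_body⁴ − T_wall⁴).
A = 4πr² = 0.01815 m²; T_body⁴ − T_wall⁴ = 7.412×10⁸ − 8.541×10⁹ = -7.800×10⁹ K⁴.
|P_net| = 0.52·5.67×10⁻⁸·0.01815·7.800×10⁹.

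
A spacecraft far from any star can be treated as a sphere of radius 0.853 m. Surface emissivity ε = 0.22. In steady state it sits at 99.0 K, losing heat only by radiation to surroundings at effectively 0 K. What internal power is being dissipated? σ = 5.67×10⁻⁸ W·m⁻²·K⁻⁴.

Steady state: P = εσA T⁴.
A = 4πr² = 9.143 m²; T⁴ = (99.0)⁴ = 9.606×10⁷ K⁴.
P = 0.22 × 5.67×10⁻⁸ × 9.143 × 9.606×10⁷.

P ≈ 11.0 W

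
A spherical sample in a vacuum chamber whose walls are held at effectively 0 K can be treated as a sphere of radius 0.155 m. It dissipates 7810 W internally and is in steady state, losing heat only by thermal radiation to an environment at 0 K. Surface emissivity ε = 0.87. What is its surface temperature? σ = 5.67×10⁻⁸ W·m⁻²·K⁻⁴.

T ≈ 851 K

Steady state: internal power = radiated power, P = εσA T⁴.
Radiating area A = 4πr² = 0.3019 m².
T⁴ = P/(εσA) = 7810/(0.87·5.67×10⁻⁸·0.3019) = 5.244×10¹¹ K⁴.
T = (5.244×10¹¹)^(1/4).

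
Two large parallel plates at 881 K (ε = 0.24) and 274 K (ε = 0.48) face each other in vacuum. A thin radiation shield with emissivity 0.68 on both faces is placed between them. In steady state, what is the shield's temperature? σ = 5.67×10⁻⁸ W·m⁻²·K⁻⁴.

In steady state the net flux on the hot side equals that on the cold side.
σ(T₁⁴−T_s⁴)/D₁ = σ(T_s⁴−T₂⁴)/D₂, with D₁ = 1/ε₁+1/ε_s−1 = 4.637, D₂ = 1/ε_s+1/ε₂−1 = 2.554.
Solve for T_s⁴: T_s⁴ = (D₂·T₁⁴ + D₁·T₂⁴)/(D₁+D₂) = 2.176×10¹¹ K⁴.

T_s ≈ 683 K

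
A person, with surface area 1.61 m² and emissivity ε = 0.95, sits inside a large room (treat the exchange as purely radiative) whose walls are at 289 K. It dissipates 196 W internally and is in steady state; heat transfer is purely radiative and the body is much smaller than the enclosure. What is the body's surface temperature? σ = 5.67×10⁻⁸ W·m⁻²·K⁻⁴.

T ≈ 310 K

For a small grey body in a large enclosure, net radiated power = εσA(T⁴ − T_w⁴).
Steady state: P = εσA(T⁴ − T_w⁴) with A = 1.61 m².
T⁴ = P/(εσA) + T_w⁴ = 196/(0.95·5.67×10⁻⁸·1.610) + (289)⁴
    = 2.260×10⁹ + 6.976×10⁹ = 9.236×10⁹ K⁴.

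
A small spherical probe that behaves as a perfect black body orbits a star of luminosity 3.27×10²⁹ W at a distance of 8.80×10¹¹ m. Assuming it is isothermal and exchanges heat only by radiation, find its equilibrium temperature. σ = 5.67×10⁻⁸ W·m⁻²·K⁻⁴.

T ≈ 620 K

First find the stellar flux at distance d: S = L/(4πd²) = 3.27×10²⁹/(4π·(8.80×10¹¹)²) = 33600 W/m².
For an isothermal sphere, absorbed (1−a)S·πr² = emitted σ·4πr²·T⁴, so T⁴ = (1−a)S/(4σ).
T⁴ = 1.00·33600/(4·5.67×10⁻⁸) = 1.482×10¹¹ K⁴.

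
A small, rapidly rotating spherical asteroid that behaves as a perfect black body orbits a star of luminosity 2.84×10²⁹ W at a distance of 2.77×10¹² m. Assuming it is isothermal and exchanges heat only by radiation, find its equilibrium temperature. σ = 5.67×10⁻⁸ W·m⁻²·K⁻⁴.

First find the stellar flux at distance d: S = L/(4πd²) = 2.84×10²⁹/(4π·(2.77×10¹²)²) = 2945 W/m².
For an isothermal sphere, absorbed (1−a)S·πr² = emitted σ·4πr²·T⁴, so T⁴ = (1−a)S/(4σ).
T⁴ = 1.00·2945/(4·5.67×10⁻⁸) = 1.299×10¹⁰ K⁴.

T ≈ 338 K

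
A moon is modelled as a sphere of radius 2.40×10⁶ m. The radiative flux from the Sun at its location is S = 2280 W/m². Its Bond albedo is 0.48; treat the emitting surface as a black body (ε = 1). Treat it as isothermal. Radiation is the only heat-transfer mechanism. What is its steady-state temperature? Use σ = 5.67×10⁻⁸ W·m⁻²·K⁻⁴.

T ≈ 269 K

At equilibrium, absorbed power = emitted power.
Absorbing cross-section = πr² = 1.810×10¹³ m²; emitting surface = 4πr² = 7.238×10¹³ m² (ratio 4).
(1−a)S·A_cross = εσ·A_surf·T⁴  ⇒  T⁴ = (1−a)S/(4σ).
T⁴ = 0.520·2280/(4·5.67×10⁻⁸) = 5.228×10⁹ K⁴.
T = (5.228×10⁹)^(1/4).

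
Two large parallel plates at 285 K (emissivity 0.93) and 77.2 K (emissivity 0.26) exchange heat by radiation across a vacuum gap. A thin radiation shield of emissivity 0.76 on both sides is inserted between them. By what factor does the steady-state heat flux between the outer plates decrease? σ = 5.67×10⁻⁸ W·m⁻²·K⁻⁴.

Without shield: q₀ = σΔ(T⁴)/(1/ε₁+1/ε₂−1) with denominator 3.921.
With shield the two gaps are in series; the resistances add: (1/ε₁+1/ε_s−1)+(1/ε_s+1/ε₂−1) = 1.391+4.162 = 5.553.
Heat-flux ratio q₀/q = 5.553/3.921.

factor ≈ 1.42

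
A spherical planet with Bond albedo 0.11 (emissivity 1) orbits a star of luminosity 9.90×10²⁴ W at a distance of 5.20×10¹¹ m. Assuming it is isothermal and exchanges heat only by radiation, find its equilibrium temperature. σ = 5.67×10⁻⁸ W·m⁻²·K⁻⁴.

First find the stellar flux at distance d: S = L/(4πd²) = 9.90×10²⁴/(4π·(5.20×10¹¹)²) = 2.914 W/m².
For an isothermal sphere, absorbed (1−a)S·πr² = emitted σ·4πr²·T⁴, so T⁴ = (1−a)S/(4σ).
T⁴ = 0.890·2.914/(4·5.67×10⁻⁸) = 1.143×10⁷ K⁴.

T ≈ 58.1 K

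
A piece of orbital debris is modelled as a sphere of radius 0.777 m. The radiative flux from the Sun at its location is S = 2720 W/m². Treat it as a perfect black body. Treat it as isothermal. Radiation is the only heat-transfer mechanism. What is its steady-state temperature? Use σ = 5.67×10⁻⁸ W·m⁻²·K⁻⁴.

At equilibrium, absorbed power = emitted power.
Absorbing cross-section = πr² = 1.897 m²; emitting surface = 4πr² = 7.587 m² (ratio 4).
S·A_cross = εσ·A_surf·T⁴  ⇒  T⁴ = S/(4σ).
T⁴ = 1.00·2720/(4·5.67×10⁻⁸) = 1.199×10¹⁰ K⁴.
T = (1.199×10¹⁰)^(1/4).

T ≈ 331 K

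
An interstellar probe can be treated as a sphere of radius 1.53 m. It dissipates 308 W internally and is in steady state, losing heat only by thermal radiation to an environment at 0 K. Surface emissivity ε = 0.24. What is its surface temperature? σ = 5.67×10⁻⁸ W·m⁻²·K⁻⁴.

T ≈ 167 K

Steady state: internal power = radiated power, P = εσA T⁴.
Radiating area A = 4πr² = 29.42 m².
T⁴ = P/(εσA) = 308/(0.24·5.67×10⁻⁸·29.42) = 7.694×10⁸ K⁴.
T = (7.694×10⁸)^(1/4).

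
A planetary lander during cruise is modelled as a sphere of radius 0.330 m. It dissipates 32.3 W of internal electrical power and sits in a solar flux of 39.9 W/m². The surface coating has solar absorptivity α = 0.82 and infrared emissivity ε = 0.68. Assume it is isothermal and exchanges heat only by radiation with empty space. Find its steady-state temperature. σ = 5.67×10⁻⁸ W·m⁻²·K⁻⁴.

T ≈ 169 K

At steady state, absorbed solar power + internal power = radiated power.
Absorbed: α·S·A_cross = 0.82·39.9·0.3421 = 11.19 W (cross-section πr²).
Total input = 11.19 + 32.3 = 43.49 W.
Radiated: εσ·A_surf·T⁴ with A_surf = 4πr² = 1.368 m².
T⁴ = 43.49/(0.68·5.67×10⁻⁸·1.368) = 8.243×10⁸ K⁴.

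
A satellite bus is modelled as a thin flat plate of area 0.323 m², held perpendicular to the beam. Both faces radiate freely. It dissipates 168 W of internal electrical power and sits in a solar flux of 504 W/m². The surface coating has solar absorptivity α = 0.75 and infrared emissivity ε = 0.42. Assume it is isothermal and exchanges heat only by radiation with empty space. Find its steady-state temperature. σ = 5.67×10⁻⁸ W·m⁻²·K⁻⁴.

T ≈ 371 K

At steady state, absorbed solar power + internal power = radiated power.
Absorbed: α·S·A_cross = 0.75·504·0.3230 = 122.1 W (cross-section A).
Total input = 122.1 + 168 = 290.1 W.
Radiated: εσ·A_surf·T⁴ with A_surf = 2A = 0.6460 m².
T⁴ = 290.1/(0.42·5.67×10⁻⁸·0.6460) = 1.886×10¹⁰ K⁴.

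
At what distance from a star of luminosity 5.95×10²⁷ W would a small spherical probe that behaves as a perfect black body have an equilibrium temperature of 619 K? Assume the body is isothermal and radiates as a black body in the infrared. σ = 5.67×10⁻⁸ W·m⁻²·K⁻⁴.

For an isothermal black-emitting sphere, (1−a)S·πr² = σ·4πr²·T⁴ ⇒ S = 4σT⁴/(1−a).
S = 4·5.67×10⁻⁸·(619)⁴/1.00 = 33300 W/m².
Flux falls as S = L/(4πd²), so d = √(L/(4πS)) = √(5.95×10²⁷/(4π·33300)).

d ≈ 1.19×10¹¹ m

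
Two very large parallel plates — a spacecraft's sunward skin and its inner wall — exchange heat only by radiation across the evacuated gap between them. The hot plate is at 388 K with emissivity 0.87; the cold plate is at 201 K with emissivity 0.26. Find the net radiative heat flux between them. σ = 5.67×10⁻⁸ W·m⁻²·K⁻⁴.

For two infinite grey parallel plates, q = σ(T₁⁴ − T₂⁴)/(1/ε₁ + 1/ε₂ − 1).
T₁⁴ − T₂⁴ = 2.266×10¹⁰ − 1.632×10⁹ = 2.103×10¹⁰ K⁴.
1/ε₁ + 1/ε₂ − 1 = 1.149 + 3.846 − 1 = 3.996.
q = 5.67×10⁻⁸ × 2.103×10¹⁰ / 3.996.

q ≈ 298 W/m²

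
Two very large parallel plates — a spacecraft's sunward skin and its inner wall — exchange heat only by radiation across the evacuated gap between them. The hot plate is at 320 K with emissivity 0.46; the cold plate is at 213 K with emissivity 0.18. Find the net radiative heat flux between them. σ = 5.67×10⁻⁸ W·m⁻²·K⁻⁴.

q ≈ 71.0 W/m²

For two infinite grey parallel plates, q = σ(T₁⁴ − T₂⁴)/(1/ε₁ + 1/ε₂ − 1).
T₁⁴ − T₂⁴ = 1.049×10¹⁰ − 2.058×10⁹ = 8.427×10⁹ K⁴.
1/ε₁ + 1/ε₂ − 1 = 2.174 + 5.556 − 1 = 6.729.
q = 5.67×10⁻⁸ × 8.427×10⁹ / 6.729.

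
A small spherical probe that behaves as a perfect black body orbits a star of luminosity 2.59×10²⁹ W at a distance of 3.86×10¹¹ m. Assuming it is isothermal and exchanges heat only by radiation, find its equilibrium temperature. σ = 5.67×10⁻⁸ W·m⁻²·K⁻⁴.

First find the stellar flux at distance d: S = L/(4πd²) = 2.59×10²⁹/(4π·(3.86×10¹¹)²) = 1.383×10⁵ W/m².
For an isothermal sphere, absorbed (1−a)S·πr² = emitted σ·4πr²·T⁴, so T⁴ = (1−a)S/(4σ).
T⁴ = 1.00·1.383×10⁵/(4·5.67×10⁻⁸) = 6.099×10¹¹ K⁴.

T ≈ 884 K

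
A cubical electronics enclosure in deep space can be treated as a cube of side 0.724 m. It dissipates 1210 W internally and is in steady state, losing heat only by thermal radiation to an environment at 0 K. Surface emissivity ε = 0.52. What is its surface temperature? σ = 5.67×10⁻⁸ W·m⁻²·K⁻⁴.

Steady state: internal power = radiated power, P = εσA T⁴.
Radiating area A = 6L² = 3.145 m².
T⁴ = P/(εσA) = 1210/(0.52·5.67×10⁻⁸·3.145) = 1.305×10¹⁰ K⁴.
T = (1.305×10¹⁰)^(1/4).

T ≈ 338 K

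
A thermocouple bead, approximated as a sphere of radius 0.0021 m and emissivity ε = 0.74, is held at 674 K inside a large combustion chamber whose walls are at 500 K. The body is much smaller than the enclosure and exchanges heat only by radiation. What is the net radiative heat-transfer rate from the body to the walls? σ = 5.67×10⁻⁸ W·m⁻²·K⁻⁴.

P_net ≈ 0.335 W

For a small grey body in a large enclosure: P_net = εσA(T_body⁴ − T_wall⁴).
A = 4πr² = 5.542×10⁻⁵ m²; T_body⁴ − T_wall⁴ = 2.064×10¹¹ − 6.250×10¹⁰ = 1.439×10¹¹ K⁴.
|P_net| = 0.74·5.67×10⁻⁸·5.542×10⁻⁵·1.439×10¹¹.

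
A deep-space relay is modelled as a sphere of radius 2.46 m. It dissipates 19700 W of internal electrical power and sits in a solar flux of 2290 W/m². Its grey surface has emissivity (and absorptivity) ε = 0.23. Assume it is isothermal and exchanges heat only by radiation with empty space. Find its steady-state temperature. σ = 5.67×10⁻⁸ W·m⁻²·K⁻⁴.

T ≈ 416 K

At steady state, absorbed solar power + internal power = radiated power.
Absorbed: α·S·A_cross = 0.23·2290·19.01 = 10010 W (cross-section πr²).
Total input = 10010 + 19700 = 29710 W.
Radiated: εσ·A_surf·T⁴ with A_surf = 4πr² = 76.05 m².
T⁴ = 29710/(0.23·5.67×10⁻⁸·76.05) = 2.996×10¹⁰ K⁴.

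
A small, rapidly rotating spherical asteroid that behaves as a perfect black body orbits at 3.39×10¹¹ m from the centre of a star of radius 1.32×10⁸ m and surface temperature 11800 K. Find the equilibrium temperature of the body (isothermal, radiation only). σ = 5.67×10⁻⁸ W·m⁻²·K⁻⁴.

The star's surface emits σT_*⁴; at distance d the flux is S = σT_*⁴(R_*/d)².
S = 5.67×10⁻⁸·(11800)⁴·(1.32×10⁸/3.39×10¹¹)² = 166.7 W/m².
For an isothermal sphere T⁴ = (1−a)S/(4σ) = 7.349×10⁸ K⁴.

T ≈ 165 K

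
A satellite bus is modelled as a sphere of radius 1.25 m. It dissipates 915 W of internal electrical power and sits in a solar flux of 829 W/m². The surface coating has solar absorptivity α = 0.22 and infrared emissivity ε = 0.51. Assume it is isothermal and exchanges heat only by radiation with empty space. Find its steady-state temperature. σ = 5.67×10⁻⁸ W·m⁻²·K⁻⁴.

T ≈ 238 K

At steady state, absorbed solar power + internal power = radiated power.
Absorbed: α·S·A_cross = 0.22·829·4.909 = 895.3 W (cross-section πr²).
Total input = 895.3 + 915 = 1810 W.
Radiated: εσ·A_surf·T⁴ with A_surf = 4πr² = 19.63 m².
T⁴ = 1810/(0.51·5.67×10⁻⁸·19.63) = 3.188×10⁹ K⁴.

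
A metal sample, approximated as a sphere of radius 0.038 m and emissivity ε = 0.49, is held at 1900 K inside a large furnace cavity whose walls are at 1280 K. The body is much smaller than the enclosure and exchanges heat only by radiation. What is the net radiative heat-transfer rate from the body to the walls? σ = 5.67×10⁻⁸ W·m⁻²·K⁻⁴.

For a small grey body in a large enclosure: P_net = εσA(T_body⁴ − T_wall⁴).
A = 4πr² = 0.01815 m²; T_body⁴ − T_wall⁴ = 1.303×10¹³ − 2.684×10¹² = 1.035×10¹³ K⁴.
|P_net| = 0.49·5.67×10⁻⁸·0.01815·1.035×10¹³.

P_net ≈ 5220 W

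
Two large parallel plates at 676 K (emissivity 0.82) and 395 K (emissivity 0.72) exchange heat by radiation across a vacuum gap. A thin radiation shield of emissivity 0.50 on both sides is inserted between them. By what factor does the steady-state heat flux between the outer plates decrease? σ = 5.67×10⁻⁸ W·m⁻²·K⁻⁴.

factor ≈ 2.87

Without shield: q₀ = σΔ(T⁴)/(1/ε₁+1/ε₂−1) with denominator 1.608.
With shield the two gaps are in series; the resistances add: (1/ε₁+1/ε_s−1)+(1/ε_s+1/ε₂−1) = 2.220+2.389 = 4.608.
Heat-flux ratio q₀/q = 4.608/1.608.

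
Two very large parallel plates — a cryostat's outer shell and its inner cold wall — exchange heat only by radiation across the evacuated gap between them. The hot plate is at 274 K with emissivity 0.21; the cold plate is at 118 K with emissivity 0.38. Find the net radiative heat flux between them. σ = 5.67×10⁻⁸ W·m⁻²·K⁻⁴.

For two infinite grey parallel plates, q = σ(T₁⁴ − T₂⁴)/(1/ε₁ + 1/ε₂ − 1).
T₁⁴ − T₂⁴ = 5.636×10⁹ − 1.939×10⁸ = 5.443×10⁹ K⁴.
1/ε₁ + 1/ε₂ − 1 = 4.762 + 2.632 − 1 = 6.393.
q = 5.67×10⁻⁸ × 5.443×10⁹ / 6.393.

q ≈ 48.3 W/m²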